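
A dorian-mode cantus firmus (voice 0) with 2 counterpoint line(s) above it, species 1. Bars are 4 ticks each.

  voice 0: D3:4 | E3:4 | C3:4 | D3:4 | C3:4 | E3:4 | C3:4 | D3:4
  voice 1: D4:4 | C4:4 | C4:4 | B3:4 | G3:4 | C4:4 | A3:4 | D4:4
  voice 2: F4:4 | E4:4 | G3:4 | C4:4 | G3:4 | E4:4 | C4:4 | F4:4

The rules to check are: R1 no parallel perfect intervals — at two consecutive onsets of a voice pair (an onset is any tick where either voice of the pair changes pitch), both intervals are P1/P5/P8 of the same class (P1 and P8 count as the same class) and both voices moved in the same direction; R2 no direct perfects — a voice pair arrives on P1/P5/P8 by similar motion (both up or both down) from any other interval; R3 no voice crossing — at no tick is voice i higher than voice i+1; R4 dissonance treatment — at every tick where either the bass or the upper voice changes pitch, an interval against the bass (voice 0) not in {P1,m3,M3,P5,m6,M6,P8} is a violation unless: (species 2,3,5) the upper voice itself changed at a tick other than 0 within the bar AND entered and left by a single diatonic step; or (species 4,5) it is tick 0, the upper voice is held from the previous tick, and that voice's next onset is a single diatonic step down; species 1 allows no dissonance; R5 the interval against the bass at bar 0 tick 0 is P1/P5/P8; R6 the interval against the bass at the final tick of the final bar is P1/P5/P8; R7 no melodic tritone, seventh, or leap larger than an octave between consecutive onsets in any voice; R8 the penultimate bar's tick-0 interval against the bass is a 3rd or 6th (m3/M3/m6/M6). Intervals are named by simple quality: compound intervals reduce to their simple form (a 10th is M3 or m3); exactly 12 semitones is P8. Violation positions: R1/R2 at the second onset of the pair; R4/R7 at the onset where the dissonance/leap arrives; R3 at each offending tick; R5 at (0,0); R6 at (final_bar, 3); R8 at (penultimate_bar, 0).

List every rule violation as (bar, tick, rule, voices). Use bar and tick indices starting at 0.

bar 0: v0=D3 v1=D4 v2=F4 downbeat m3
bar 1: v0=E3 v1=C4 v2=E4 downbeat P8
bar 2: v0=C3 v1=C4 v2=G3 downbeat P5
bar 3: v0=D3 v1=B3 v2=C4 downbeat m7
bar 4: v0=C3 v1=G3 v2=G3 downbeat P5
bar 5: v0=E3 v1=C4 v2=E4 downbeat P8
bar 6: v0=C3 v1=A3 v2=C4 downbeat P8
bar 7: v0=D3 v1=D4 v2=F4 downbeat m3
  -> R5 @ bar 0 tick 0 v(0, 2): opens on m3
  -> R2 @ bar 2 tick 0 v(0, 2): E3/E4 P8 -> C3/G3 P5 similar
  -> R3 @ bar 2 tick 0 v(1, 2): C4 above G3
  -> R3 @ bar 2 tick 1 v(1, 2): C4 above G3
  -> R3 @ bar 2 tick 2 v(1, 2): C4 above G3
  -> R3 @ bar 2 tick 3 v(1, 2): C4 above G3
  -> R4 @ bar 3 tick 0 v(0, 2): D3/C4 m7 untreated
  -> R2 @ bar 4 tick 0 v(0, 1): D3/B3 M6 -> C3/G3 P5 similar
  -> R2 @ bar 4 tick 0 v(0, 2): D3/C4 m7 -> C3/G3 P5 similar
  -> R2 @ bar 4 tick 0 v(1, 2): B3/C4 m2 -> G3/G3 P1 similar
  -> R2 @ bar 5 tick 0 v(0, 2): C3/G3 P5 -> E3/E4 P8 similar
  -> R1 @ bar 6 tick 0 v(0, 2): E3/E4 P8 -> C3/C4 P8 similar
  -> R8 @ bar 6 tick 0 v(0, 2): penult P8 not 3rd/6th
  -> R2 @ bar 7 tick 0 v(0, 1): C3/A3 M6 -> D3/D4 P8 similar
  -> R6 @ bar 7 tick 3 v(0, 2): closes on m3

(0, 0, R5, (0, 2))
(2, 0, R2, (0, 2))
(2, 0, R3, (1, 2))
(2, 1, R3, (1, 2))
(2, 2, R3, (1, 2))
(2, 3, R3, (1, 2))
(3, 0, R4, (0, 2))
(4, 0, R2, (0, 1))
(4, 0, R2, (0, 2))
(4, 0, R2, (1, 2))
(5, 0, R2, (0, 2))
(6, 0, R1, (0, 2))
(6, 0, R8, (0, 2))
(7, 0, R2, (0, 1))
(7, 3, R6, (0, 2))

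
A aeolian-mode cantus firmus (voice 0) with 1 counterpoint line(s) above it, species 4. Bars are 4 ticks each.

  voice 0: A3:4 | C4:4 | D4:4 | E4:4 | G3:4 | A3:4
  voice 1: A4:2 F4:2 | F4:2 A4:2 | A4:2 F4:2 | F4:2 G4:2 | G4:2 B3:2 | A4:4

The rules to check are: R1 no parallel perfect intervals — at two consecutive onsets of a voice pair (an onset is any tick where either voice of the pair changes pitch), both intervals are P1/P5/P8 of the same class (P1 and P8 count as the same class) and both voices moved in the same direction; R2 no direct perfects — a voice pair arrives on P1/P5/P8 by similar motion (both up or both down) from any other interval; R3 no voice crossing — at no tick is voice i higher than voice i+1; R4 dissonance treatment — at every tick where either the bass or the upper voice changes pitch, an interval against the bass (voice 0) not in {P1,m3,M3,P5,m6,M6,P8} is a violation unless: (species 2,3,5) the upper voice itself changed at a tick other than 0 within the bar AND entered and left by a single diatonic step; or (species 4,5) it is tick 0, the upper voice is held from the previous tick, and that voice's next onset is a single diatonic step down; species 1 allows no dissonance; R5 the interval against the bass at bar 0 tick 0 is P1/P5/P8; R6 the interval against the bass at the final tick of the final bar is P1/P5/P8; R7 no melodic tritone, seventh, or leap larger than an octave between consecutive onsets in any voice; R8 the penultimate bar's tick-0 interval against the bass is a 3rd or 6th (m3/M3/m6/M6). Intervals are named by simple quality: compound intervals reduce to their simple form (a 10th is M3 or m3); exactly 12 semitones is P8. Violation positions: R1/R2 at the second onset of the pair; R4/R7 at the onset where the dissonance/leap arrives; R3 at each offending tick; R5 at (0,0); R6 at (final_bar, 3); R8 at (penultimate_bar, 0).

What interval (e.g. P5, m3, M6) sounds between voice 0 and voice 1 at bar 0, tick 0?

P8

voice 0=A3 voice 1=A4 -> P8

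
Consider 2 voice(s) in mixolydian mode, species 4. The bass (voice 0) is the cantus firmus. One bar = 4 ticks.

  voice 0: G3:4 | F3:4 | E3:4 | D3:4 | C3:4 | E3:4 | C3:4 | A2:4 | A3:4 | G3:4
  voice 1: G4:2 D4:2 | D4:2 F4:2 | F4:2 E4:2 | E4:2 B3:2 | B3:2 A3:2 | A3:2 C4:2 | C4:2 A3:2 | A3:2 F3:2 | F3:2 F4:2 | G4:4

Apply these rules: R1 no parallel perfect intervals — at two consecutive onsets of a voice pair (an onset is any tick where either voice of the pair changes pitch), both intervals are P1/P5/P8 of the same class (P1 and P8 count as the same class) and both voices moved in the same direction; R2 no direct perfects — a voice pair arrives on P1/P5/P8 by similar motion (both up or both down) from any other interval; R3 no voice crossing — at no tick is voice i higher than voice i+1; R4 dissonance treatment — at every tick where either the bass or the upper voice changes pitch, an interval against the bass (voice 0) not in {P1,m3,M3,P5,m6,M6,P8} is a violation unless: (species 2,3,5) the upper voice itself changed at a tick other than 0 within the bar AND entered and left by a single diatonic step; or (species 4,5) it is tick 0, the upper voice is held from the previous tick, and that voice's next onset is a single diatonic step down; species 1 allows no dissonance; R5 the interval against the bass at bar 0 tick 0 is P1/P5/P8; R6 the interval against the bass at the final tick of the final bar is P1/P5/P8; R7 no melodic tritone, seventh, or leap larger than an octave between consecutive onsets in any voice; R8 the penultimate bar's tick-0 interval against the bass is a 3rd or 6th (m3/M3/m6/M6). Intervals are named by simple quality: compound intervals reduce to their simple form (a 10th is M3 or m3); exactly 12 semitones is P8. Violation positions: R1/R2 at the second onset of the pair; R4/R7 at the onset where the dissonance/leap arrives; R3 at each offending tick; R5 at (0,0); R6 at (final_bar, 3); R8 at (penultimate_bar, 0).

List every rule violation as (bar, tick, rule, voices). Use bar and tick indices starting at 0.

(3, 0, R4, (0, 1))
(5, 0, R4, (0, 1))
(8, 0, R3, (0, 1))
(8, 1, R3, (0, 1))

bar 0: v0=G3 v1=G4 downbeat P8
bar 1: v0=F3 v1=D4 downbeat M6
bar 2: v0=E3 v1=F4 downbeat m2
bar 3: v0=D3 v1=E4 downbeat M2
bar 4: v0=C3 v1=B3 downbeat M7
bar 5: v0=E3 v1=A3 downbeat P4
bar 6: v0=C3 v1=C4 downbeat P8
bar 7: v0=A2 v1=A3 downbeat P8
bar 8: v0=A3 v1=F3 downbeat M3
bar 9: v0=G3 v1=G4 downbeat P8
  -> R4 @ bar 3 tick 0 v(0, 1): D3/E4 M2 untreated
  -> R4 @ bar 5 tick 0 v(0, 1): E3/A3 P4 untreated
  -> R3 @ bar 8 tick 0 v(0, 1): A3 above F3
  -> R3 @ bar 8 tick 1 v(0, 1): A3 above F3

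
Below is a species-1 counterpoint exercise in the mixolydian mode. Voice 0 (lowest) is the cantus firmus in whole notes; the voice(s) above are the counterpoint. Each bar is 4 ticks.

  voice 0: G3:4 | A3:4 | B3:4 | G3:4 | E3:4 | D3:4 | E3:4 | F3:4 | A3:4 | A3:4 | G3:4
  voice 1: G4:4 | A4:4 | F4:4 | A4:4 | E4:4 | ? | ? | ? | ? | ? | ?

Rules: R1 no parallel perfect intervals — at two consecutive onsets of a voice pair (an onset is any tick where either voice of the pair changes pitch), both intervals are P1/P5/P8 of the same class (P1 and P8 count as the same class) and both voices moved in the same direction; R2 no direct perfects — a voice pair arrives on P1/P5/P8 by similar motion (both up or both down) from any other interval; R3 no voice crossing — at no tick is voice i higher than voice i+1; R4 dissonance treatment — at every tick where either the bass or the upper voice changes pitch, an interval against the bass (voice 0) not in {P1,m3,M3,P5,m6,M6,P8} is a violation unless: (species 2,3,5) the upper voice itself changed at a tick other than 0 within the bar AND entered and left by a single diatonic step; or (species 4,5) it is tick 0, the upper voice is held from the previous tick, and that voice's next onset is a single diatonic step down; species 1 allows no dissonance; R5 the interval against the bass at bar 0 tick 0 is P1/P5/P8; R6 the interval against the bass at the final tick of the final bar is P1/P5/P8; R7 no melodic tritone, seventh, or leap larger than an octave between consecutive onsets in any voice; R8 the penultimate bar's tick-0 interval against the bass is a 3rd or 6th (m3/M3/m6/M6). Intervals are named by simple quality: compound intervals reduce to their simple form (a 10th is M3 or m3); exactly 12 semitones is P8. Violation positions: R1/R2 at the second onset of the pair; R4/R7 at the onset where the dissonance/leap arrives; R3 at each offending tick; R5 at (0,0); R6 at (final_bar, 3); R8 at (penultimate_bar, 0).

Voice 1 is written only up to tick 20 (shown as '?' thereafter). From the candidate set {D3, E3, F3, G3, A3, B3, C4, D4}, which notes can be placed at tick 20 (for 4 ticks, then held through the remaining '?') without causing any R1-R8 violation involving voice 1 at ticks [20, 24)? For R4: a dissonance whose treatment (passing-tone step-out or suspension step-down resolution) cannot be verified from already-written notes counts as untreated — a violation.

D3: violates R1,R7
E3: violates R4
F3: violates R7
G3: violates R4
A3: violates R2
B3: legal
C4: violates R4
D4: violates R1

{B3}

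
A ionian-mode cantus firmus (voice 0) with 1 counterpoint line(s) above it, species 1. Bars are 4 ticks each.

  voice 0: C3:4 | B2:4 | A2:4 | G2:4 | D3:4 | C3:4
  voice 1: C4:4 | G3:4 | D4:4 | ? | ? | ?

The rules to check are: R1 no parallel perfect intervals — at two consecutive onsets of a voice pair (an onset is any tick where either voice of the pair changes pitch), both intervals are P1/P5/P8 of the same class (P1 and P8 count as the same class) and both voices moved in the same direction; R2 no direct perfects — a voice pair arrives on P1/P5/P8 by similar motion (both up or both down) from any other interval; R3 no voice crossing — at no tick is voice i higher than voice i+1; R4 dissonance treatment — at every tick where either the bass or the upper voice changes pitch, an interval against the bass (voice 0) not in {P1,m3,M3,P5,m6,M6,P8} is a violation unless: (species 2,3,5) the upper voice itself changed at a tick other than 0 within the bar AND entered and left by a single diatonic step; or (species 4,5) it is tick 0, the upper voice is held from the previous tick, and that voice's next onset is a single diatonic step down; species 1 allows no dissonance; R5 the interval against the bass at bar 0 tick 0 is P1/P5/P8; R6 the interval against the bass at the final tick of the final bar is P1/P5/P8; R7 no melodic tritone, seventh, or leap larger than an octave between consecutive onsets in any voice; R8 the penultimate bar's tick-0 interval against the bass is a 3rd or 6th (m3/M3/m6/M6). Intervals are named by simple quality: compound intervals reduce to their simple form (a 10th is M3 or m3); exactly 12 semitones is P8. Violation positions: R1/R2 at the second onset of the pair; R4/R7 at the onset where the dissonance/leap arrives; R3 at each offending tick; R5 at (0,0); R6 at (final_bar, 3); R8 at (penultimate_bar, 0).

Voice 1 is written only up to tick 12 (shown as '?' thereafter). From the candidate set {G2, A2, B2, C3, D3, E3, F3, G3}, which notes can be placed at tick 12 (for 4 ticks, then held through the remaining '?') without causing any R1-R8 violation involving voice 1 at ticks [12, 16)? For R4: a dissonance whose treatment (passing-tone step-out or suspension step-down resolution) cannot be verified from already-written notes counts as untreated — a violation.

G2: violates R2,R7
A2: violates R4,R7
B2: violates R7
C3: violates R4,R7
D3: violates R2
E3: violates R7
F3: violates R4
G3: violates R2

{}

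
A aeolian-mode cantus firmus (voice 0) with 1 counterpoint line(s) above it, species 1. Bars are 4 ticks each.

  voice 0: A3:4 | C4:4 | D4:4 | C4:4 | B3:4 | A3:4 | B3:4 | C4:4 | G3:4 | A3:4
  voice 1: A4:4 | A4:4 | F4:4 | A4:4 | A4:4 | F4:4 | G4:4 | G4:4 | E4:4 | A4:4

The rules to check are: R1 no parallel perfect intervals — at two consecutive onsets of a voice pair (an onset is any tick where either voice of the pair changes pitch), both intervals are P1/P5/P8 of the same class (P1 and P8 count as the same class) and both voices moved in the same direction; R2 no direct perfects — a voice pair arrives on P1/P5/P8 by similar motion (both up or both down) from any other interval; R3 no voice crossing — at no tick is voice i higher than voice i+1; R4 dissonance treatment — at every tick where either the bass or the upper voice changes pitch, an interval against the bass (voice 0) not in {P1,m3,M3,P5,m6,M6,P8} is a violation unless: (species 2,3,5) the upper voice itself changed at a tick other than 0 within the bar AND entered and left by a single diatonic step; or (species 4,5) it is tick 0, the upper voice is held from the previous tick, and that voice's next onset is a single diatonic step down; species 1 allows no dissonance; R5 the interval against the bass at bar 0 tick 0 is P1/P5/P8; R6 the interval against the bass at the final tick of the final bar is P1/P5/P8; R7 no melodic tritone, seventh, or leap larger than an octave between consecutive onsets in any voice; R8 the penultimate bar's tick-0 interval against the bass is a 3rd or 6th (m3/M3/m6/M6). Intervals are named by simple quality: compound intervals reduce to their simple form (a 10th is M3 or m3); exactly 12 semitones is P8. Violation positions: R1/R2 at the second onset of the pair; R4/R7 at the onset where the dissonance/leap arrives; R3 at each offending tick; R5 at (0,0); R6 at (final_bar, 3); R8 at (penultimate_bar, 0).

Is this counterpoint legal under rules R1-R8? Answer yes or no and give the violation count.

bar 0: v0=A3 v1=A4 (P8)
bar 1: v0=C4 v1=A4 (M6)
bar 2: v0=D4 v1=F4 (m3)
bar 3: v0=C4 v1=A4 (M6)
bar 4: v0=B3 v1=A4 (m7)
bar 5: v0=A3 v1=F4 (m6)
bar 6: v0=B3 v1=G4 (m6)
bar 7: v0=C4 v1=G4 (P5)
bar 8: v0=G3 v1=E4 (M6)
bar 9: v0=A3 v1=A4 (P8)
  R4 @ bar4.0: B3/A4 m7 untreated
  R2 @ bar9.0: G3/E4 M6 -> A3/A4 P8 similar

No (2 violations)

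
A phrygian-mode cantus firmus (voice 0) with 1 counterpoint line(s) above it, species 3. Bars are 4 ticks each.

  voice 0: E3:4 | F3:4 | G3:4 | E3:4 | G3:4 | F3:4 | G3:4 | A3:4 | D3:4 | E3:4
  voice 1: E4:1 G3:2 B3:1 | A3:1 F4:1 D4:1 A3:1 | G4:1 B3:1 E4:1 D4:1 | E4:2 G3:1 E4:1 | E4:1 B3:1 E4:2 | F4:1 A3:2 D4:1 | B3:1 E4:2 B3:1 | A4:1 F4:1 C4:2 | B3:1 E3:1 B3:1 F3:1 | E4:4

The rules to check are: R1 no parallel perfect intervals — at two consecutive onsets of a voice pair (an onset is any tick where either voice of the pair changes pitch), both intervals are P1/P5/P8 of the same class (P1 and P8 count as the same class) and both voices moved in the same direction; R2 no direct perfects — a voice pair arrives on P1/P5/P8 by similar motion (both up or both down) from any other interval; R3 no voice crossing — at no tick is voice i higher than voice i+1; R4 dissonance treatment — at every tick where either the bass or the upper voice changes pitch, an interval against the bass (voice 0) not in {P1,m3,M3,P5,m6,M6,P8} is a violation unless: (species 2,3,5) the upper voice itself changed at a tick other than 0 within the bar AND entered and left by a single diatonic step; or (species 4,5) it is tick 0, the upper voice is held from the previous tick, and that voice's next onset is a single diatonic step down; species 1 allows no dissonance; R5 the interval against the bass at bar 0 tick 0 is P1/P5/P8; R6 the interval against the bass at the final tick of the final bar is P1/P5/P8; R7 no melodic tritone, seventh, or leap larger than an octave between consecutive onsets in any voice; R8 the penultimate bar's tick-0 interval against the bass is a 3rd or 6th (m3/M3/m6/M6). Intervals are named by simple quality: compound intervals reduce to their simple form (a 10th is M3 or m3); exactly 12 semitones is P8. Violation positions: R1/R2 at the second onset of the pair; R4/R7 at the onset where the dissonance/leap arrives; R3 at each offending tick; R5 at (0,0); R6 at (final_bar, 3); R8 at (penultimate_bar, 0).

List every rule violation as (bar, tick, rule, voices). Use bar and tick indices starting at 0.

bar 0: v0=E3 v1=E4 downbeat P8
bar 1: v0=F3 v1=A3 downbeat M3
bar 2: v0=G3 v1=G4 downbeat P8
bar 3: v0=E3 v1=E4 downbeat P8
bar 4: v0=G3 v1=E4 downbeat M6
bar 5: v0=F3 v1=F4 downbeat P8
bar 6: v0=G3 v1=B3 downbeat M3
bar 7: v0=A3 v1=A4 downbeat P8
bar 8: v0=D3 v1=B3 downbeat M6
bar 9: v0=E3 v1=E4 downbeat P8
  -> R2 @ bar 2 tick 0 v(0, 1): F3/A3 M3 -> G3/G4 P8 similar
  -> R7 @ bar 2 tick 0 v(1,): A3->G4 leap 10st
  -> R2 @ bar 7 tick 0 v(0, 1): G3/B3 M3 -> A3/A4 P8 similar
  -> R7 @ bar 7 tick 0 v(1,): B3->A4 leap 10st
  -> R4 @ bar 8 tick 1 v(0, 1): D3/E3 M2 untreated
  -> R7 @ bar 8 tick 3 v(1,): B3->F3 leap 6st
  -> R2 @ bar 9 tick 0 v(0, 1): D3/F3 m3 -> E3/E4 P8 similar
  -> R7 @ bar 9 tick 0 v(1,): F3->E4 leap 11st

(2, 0, R2, (0, 1))
(2, 0, R7, (1,))
(7, 0, R2, (0, 1))
(7, 0, R7, (1,))
(8, 1, R4, (0, 1))
(8, 3, R7, (1,))
(9, 0, R2, (0, 1))
(9, 0, R7, (1,))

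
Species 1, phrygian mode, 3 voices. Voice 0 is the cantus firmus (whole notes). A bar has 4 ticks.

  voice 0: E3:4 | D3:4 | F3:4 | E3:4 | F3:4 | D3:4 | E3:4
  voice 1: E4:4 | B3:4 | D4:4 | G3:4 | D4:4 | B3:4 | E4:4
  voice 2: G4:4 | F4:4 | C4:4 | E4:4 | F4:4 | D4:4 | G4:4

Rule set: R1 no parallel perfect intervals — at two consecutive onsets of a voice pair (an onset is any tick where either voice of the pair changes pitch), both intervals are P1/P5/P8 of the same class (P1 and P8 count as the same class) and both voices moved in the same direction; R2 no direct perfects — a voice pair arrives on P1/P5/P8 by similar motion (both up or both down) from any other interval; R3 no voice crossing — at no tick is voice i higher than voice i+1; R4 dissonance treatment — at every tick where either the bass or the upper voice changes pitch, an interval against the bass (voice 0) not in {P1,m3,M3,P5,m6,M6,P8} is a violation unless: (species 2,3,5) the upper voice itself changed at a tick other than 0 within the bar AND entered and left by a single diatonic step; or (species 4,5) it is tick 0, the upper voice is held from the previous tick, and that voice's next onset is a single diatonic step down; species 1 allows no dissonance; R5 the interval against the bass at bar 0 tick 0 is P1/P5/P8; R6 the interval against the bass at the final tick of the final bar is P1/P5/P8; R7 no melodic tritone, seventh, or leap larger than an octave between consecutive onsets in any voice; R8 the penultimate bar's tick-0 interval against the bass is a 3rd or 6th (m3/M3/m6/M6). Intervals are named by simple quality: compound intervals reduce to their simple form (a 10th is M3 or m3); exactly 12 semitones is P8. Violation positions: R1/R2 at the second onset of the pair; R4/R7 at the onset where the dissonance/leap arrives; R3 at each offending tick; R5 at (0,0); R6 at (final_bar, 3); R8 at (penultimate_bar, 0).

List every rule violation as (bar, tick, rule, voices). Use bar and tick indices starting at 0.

(0, 0, R5, (0, 2))
(2, 0, R3, (1, 2))
(2, 1, R3, (1, 2))
(2, 2, R3, (1, 2))
(2, 3, R3, (1, 2))
(4, 0, R1, (0, 2))
(5, 0, R1, (0, 2))
(5, 0, R8, (0, 2))
(6, 0, R2, (0, 1))
(6, 3, R6, (0, 2))

bar 0: v0=E3 v1=E4 v2=G4 downbeat m3
bar 1: v0=D3 v1=B3 v2=F4 downbeat m3
bar 2: v0=F3 v1=D4 v2=C4 downbeat P5
bar 3: v0=E3 v1=G3 v2=E4 downbeat P8
bar 4: v0=F3 v1=D4 v2=F4 downbeat P8
bar 5: v0=D3 v1=B3 v2=D4 downbeat P8
bar 6: v0=E3 v1=E4 v2=G4 downbeat m3
  -> R5 @ bar 0 tick 0 v(0, 2): opens on m3
  -> R3 @ bar 2 tick 0 v(1, 2): D4 above C4
  -> R3 @ bar 2 tick 1 v(1, 2): D4 above C4
  -> R3 @ bar 2 tick 2 v(1, 2): D4 above C4
  -> R3 @ bar 2 tick 3 v(1, 2): D4 above C4
  -> R1 @ bar 4 tick 0 v(0, 2): E3/E4 P8 -> F3/F4 P8 similar
  -> R1 @ bar 5 tick 0 v(0, 2): F3/F4 P8 -> D3/D4 P8 similar
  -> R8 @ bar 5 tick 0 v(0, 2): penult P8 not 3rd/6th
  -> R2 @ bar 6 tick 0 v(0, 1): D3/B3 M6 -> E3/E4 P8 similar
  -> R6 @ bar 6 tick 3 v(0, 2): closes on m3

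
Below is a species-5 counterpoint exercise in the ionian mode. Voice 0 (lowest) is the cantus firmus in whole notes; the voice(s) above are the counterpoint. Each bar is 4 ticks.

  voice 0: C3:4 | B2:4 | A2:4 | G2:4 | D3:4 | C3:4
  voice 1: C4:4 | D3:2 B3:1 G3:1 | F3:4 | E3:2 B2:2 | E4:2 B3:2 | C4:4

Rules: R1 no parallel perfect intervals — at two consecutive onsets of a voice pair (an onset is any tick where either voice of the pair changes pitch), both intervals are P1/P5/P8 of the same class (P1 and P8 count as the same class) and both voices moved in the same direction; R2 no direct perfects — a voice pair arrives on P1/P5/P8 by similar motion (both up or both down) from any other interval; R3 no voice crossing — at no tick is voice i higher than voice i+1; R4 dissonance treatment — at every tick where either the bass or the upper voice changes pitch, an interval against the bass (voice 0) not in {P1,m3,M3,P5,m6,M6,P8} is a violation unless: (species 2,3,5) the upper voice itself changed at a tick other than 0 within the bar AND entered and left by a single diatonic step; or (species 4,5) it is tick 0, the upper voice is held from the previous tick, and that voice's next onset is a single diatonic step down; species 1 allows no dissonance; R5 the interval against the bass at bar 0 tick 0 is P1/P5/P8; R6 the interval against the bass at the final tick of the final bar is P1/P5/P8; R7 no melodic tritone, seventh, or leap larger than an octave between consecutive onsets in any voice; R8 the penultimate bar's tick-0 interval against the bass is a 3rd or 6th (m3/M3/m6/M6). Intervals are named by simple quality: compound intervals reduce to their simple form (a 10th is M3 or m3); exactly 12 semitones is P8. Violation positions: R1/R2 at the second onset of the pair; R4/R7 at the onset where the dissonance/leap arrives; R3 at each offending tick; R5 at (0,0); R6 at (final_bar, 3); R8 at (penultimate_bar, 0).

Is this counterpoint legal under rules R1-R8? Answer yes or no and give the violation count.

bar 0: v0=C3 v1=C4 (P8)
bar 1: v0=B2 v1=D3 (m3)
bar 2: v0=A2 v1=F3 (m6)
bar 3: v0=G2 v1=E3 (M6)
bar 4: v0=D3 v1=E4 (M2)
bar 5: v0=C3 v1=C4 (P8)
  R7 @ bar1.0: C4->D3 leap 10st
  R4 @ bar4.0: D3/E4 M2 untreated
  R7 @ bar4.0: B2->E4 leap 17st
  R8 @ bar4.0: penult M2 not 3rd/6th

No (4 violations)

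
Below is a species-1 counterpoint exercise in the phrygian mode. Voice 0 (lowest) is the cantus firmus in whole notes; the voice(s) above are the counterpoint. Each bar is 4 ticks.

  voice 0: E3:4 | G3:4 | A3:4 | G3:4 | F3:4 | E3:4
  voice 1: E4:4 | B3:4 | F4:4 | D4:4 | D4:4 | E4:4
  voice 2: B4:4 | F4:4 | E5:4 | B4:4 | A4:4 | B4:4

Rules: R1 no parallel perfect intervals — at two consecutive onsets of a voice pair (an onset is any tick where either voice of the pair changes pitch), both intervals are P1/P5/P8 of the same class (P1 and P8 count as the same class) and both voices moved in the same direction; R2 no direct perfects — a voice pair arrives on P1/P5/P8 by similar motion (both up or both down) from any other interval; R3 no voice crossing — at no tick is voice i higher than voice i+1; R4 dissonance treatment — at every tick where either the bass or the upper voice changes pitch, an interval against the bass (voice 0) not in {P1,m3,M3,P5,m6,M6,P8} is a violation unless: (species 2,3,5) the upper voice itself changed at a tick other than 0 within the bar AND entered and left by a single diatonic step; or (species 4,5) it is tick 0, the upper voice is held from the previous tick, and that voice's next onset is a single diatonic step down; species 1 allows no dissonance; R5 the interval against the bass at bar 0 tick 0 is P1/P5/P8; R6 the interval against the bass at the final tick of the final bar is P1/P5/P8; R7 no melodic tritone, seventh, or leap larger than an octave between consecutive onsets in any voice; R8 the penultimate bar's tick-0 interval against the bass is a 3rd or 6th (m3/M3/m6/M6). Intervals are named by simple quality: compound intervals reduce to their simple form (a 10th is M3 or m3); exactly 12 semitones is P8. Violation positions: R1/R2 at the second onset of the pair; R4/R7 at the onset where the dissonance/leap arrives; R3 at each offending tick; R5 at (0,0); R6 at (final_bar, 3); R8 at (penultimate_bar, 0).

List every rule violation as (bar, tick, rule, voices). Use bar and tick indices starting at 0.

(1, 0, R4, (0, 2))
(1, 0, R7, (2,))
(2, 0, R2, (0, 2))
(2, 0, R7, (1,))
(2, 0, R7, (2,))
(3, 0, R2, (0, 1))
(5, 0, R1, (1, 2))

bar 0: v0=E3 v1=E4 v2=B4 downbeat P5
bar 1: v0=G3 v1=B3 v2=F4 downbeat m7
bar 2: v0=A3 v1=F4 v2=E5 downbeat P5
bar 3: v0=G3 v1=D4 v2=B4 downbeat M3
bar 4: v0=F3 v1=D4 v2=A4 downbeat M3
bar 5: v0=E3 v1=E4 v2=B4 downbeat P5
  -> R4 @ bar 1 tick 0 v(0, 2): G3/F4 m7 untreated
  -> R7 @ bar 1 tick 0 v(2,): B4->F4 leap 6st
  -> R2 @ bar 2 tick 0 v(0, 2): G3/F4 m7 -> A3/E5 P5 similar
  -> R7 @ bar 2 tick 0 v(1,): B3->F4 leap 6st
  -> R7 @ bar 2 tick 0 v(2,): F4->E5 leap 11st
  -> R2 @ bar 3 tick 0 v(0, 1): A3/F4 m6 -> G3/D4 P5 similar
  -> R1 @ bar 5 tick 0 v(1, 2): D4/A4 P5 -> E4/B4 P5 similar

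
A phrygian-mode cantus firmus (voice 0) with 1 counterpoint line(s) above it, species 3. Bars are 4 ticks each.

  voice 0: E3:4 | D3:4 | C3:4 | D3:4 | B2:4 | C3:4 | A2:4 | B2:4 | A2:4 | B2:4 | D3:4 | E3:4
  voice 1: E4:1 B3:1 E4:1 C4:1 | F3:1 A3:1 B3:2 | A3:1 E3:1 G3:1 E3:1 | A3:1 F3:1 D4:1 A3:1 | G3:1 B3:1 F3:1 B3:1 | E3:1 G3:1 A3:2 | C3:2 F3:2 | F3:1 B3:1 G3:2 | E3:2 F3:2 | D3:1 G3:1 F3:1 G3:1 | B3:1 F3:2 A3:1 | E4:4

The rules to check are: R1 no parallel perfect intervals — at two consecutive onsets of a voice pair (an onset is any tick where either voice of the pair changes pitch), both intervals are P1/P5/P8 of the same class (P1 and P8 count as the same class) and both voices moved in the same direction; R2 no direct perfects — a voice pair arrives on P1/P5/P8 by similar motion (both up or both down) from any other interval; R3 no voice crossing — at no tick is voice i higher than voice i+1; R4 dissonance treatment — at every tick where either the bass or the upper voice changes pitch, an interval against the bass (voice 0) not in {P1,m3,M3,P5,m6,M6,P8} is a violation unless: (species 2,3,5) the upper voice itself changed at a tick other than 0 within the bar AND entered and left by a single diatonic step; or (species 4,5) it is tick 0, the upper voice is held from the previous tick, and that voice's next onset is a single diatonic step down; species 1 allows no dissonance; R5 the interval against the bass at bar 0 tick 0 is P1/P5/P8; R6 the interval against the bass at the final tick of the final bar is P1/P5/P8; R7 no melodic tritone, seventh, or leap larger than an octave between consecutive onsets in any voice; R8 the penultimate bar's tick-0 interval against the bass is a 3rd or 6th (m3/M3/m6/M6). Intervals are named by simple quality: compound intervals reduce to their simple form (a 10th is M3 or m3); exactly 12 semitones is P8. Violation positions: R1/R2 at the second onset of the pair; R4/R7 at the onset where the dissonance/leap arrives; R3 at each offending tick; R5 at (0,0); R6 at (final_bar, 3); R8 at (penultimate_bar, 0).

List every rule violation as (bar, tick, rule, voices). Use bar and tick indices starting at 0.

bar 0: v0=E3 v1=E4 downbeat P8
bar 1: v0=D3 v1=F3 downbeat m3
bar 2: v0=C3 v1=A3 downbeat M6
bar 3: v0=D3 v1=A3 downbeat P5
bar 4: v0=B2 v1=G3 downbeat m6
bar 5: v0=C3 v1=E3 downbeat M3
bar 6: v0=A2 v1=C3 downbeat m3
bar 7: v0=B2 v1=F3 downbeat TT
bar 8: v0=A2 v1=E3 downbeat P5
bar 9: v0=B2 v1=D3 downbeat m3
bar 10: v0=D3 v1=B3 downbeat M6
bar 11: v0=E3 v1=E4 downbeat P8
  -> R2 @ bar 3 tick 0 v(0, 1): C3/E3 M3 -> D3/A3 P5 similar
  -> R4 @ bar 4 tick 2 v(0, 1): B2/F3 TT untreated
  -> R7 @ bar 4 tick 2 v(1,): B3->F3 leap 6st
  -> R7 @ bar 4 tick 3 v(1,): F3->B3 leap 6st
  -> R4 @ bar 7 tick 0 v(0, 1): B2/F3 TT untreated
  -> R7 @ bar 7 tick 1 v(1,): F3->B3 leap 6st
  -> R2 @ bar 8 tick 0 v(0, 1): B2/G3 m6 -> A2/E3 P5 similar
  -> R7 @ bar 10 tick 1 v(1,): B3->F3 leap 6st
  -> R2 @ bar 11 tick 0 v(0, 1): D3/A3 P5 -> E3/E4 P8 similar

(3, 0, R2, (0, 1))
(4, 2, R4, (0, 1))
(4, 2, R7, (1,))
(4, 3, R7, (1,))
(7, 0, R4, (0, 1))
(7, 1, R7, (1,))
(8, 0, R2, (0, 1))
(10, 1, R7, (1,))
(11, 0, R2, (0, 1))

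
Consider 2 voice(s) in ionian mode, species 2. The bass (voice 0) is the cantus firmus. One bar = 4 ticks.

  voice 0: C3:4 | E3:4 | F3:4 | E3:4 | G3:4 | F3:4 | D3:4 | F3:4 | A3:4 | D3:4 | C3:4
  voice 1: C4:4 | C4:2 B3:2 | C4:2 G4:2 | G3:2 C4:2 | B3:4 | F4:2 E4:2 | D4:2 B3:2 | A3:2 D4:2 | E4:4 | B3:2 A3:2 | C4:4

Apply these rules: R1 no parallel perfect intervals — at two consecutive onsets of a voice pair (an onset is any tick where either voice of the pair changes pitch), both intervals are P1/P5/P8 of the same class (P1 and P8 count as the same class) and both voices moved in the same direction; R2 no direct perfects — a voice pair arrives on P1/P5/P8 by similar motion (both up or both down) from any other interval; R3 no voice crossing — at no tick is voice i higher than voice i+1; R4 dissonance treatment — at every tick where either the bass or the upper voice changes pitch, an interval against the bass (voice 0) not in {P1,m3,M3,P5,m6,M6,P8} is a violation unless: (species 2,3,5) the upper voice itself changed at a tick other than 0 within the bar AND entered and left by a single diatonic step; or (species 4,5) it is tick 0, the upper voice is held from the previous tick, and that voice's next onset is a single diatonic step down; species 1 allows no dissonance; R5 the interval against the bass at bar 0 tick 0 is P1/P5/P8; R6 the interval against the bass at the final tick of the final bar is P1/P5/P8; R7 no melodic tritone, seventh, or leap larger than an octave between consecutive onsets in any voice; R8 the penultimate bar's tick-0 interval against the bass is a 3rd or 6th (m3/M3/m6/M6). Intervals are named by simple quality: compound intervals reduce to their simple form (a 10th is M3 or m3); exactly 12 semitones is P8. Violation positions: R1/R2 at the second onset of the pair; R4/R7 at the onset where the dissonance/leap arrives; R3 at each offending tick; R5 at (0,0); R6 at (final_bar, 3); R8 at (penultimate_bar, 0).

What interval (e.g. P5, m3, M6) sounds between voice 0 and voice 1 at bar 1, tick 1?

m6

voice 0=E3 voice 1=C4 -> m6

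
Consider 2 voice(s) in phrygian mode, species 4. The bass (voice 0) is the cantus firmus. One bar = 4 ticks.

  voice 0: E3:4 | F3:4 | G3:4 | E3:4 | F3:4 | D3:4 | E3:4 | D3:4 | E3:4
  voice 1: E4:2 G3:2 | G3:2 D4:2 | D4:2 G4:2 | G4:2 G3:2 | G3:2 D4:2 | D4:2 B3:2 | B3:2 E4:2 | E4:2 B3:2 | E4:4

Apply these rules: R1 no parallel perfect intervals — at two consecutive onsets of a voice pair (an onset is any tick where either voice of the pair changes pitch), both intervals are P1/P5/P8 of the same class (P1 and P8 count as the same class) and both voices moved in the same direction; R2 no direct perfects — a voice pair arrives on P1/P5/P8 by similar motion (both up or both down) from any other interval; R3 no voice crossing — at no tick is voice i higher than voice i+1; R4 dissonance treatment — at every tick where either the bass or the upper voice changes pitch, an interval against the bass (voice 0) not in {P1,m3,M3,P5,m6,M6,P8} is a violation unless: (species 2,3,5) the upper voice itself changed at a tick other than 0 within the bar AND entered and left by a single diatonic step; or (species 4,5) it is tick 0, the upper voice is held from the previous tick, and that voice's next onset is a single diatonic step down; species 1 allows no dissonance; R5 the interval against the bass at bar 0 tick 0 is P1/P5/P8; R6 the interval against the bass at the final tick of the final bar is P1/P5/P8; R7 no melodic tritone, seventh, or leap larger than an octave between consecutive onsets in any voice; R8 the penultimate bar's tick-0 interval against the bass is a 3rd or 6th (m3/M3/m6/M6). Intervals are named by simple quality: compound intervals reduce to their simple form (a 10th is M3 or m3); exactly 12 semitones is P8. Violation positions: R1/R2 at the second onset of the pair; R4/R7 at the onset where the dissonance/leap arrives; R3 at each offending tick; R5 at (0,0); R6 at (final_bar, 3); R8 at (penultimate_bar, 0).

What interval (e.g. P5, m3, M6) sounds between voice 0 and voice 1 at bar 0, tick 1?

voice 0=E3 voice 1=E4 -> P8

P8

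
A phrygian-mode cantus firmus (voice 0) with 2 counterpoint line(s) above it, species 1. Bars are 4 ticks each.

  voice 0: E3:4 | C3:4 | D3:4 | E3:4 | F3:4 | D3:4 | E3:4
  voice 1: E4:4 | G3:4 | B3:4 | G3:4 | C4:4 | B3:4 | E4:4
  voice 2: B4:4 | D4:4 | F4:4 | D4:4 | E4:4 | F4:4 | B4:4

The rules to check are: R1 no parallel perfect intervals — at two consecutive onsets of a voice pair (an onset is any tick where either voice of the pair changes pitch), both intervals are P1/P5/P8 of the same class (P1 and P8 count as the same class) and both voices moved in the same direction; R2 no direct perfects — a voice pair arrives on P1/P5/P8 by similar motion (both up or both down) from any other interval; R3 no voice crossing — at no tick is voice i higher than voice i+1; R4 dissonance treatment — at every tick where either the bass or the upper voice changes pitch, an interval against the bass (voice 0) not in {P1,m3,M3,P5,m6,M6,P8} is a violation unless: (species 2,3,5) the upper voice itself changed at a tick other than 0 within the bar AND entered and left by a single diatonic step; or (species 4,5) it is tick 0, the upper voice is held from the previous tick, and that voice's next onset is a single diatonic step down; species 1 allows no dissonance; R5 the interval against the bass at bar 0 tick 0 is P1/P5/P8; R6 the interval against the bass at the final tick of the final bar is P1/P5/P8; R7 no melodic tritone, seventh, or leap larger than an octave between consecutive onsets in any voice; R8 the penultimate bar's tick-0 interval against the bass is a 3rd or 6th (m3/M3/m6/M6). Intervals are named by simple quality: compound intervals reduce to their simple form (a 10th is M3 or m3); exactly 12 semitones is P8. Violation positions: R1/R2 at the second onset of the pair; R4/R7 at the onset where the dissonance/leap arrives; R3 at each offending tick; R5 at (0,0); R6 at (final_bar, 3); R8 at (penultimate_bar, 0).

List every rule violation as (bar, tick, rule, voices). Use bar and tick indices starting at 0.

(1, 0, R1, (1, 2))
(1, 0, R2, (0, 1))
(1, 0, R4, (0, 2))
(3, 0, R2, (1, 2))
(3, 0, R4, (0, 2))
(4, 0, R2, (0, 1))
(4, 0, R4, (0, 2))
(6, 0, R2, (0, 1))
(6, 0, R2, (0, 2))
(6, 0, R2, (1, 2))
(6, 0, R7, (2,))

bar 0: v0=E3 v1=E4 v2=B4 downbeat P5
bar 1: v0=C3 v1=G3 v2=D4 downbeat M2
bar 2: v0=D3 v1=B3 v2=F4 downbeat m3
bar 3: v0=E3 v1=G3 v2=D4 downbeat m7
bar 4: v0=F3 v1=C4 v2=E4 downbeat M7
bar 5: v0=D3 v1=B3 v2=F4 downbeat m3
bar 6: v0=E3 v1=E4 v2=B4 downbeat P5
  -> R1 @ bar 1 tick 0 v(1, 2): E4/B4 P5 -> G3/D4 P5 similar
  -> R2 @ bar 1 tick 0 v(0, 1): E3/E4 P8 -> C3/G3 P5 similar
  -> R4 @ bar 1 tick 0 v(0, 2): C3/D4 M2 untreated
  -> R2 @ bar 3 tick 0 v(1, 2): B3/F4 TT -> G3/D4 P5 similar
  -> R4 @ bar 3 tick 0 v(0, 2): E3/D4 m7 untreated
  -> R2 @ bar 4 tick 0 v(0, 1): E3/G3 m3 -> F3/C4 P5 similar
  -> R4 @ bar 4 tick 0 v(0, 2): F3/E4 M7 untreated
  -> R2 @ bar 6 tick 0 v(0, 1): D3/B3 M6 -> E3/E4 P8 similar
  -> R2 @ bar 6 tick 0 v(0, 2): D3/F4 m3 -> E3/B4 P5 similar
  -> R2 @ bar 6 tick 0 v(1, 2): B3/F4 TT -> E4/B4 P5 similar
  -> R7 @ bar 6 tick 0 v(2,): F4->B4 leap 6st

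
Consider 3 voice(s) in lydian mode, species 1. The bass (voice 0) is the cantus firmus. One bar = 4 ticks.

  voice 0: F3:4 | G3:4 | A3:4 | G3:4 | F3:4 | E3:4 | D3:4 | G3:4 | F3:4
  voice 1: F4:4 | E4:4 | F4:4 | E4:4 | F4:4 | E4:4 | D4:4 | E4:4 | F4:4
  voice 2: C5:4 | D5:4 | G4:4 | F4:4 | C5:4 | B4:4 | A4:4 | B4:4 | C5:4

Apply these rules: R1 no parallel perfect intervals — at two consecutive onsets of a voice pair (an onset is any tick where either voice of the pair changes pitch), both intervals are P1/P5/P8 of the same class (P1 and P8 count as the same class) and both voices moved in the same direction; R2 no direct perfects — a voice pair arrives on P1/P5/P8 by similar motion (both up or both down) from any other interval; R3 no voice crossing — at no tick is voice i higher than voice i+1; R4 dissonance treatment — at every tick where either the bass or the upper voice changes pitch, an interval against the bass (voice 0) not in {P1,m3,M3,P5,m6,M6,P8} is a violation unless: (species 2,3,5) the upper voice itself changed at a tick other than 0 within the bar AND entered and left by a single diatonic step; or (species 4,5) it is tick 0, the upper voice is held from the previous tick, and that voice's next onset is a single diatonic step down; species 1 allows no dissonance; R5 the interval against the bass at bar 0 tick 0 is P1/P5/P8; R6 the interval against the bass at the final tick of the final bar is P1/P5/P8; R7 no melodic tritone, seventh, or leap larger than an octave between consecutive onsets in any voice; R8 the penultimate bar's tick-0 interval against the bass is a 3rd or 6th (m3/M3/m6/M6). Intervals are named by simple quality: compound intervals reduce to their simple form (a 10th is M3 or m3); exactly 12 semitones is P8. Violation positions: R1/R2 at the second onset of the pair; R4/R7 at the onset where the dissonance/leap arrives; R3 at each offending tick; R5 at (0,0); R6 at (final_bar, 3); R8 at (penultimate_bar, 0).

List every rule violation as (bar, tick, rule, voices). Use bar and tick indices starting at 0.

bar 0: v0=F3 v1=F4 v2=C5 downbeat P5
bar 1: v0=G3 v1=E4 v2=D5 downbeat P5
bar 2: v0=A3 v1=F4 v2=G4 downbeat m7
bar 3: v0=G3 v1=E4 v2=F4 downbeat m7
bar 4: v0=F3 v1=F4 v2=C5 downbeat P5
bar 5: v0=E3 v1=E4 v2=B4 downbeat P5
bar 6: v0=D3 v1=D4 v2=A4 downbeat P5
bar 7: v0=G3 v1=E4 v2=B4 downbeat M3
bar 8: v0=F3 v1=F4 v2=C5 downbeat P5
  -> R1 @ bar 1 tick 0 v(0, 2): F3/C5 P5 -> G3/D5 P5 similar
  -> R4 @ bar 2 tick 0 v(0, 2): A3/G4 m7 untreated
  -> R4 @ bar 3 tick 0 v(0, 2): G3/F4 m7 untreated
  -> R2 @ bar 4 tick 0 v(1, 2): E4/F4 m2 -> F4/C5 P5 similar
  -> R1 @ bar 5 tick 0 v(0, 1): F3/F4 P8 -> E3/E4 P8 similar
  -> R1 @ bar 5 tick 0 v(0, 2): F3/C5 P5 -> E3/B4 P5 similar
  -> R1 @ bar 5 tick 0 v(1, 2): F4/C5 P5 -> E4/B4 P5 similar
  -> R1 @ bar 6 tick 0 v(0, 1): E3/E4 P8 -> D3/D4 P8 similar
  -> R1 @ bar 6 tick 0 v(0, 2): E3/B4 P5 -> D3/A4 P5 similar
  -> R1 @ bar 6 tick 0 v(1, 2): E4/B4 P5 -> D4/A4 P5 similar
  -> R1 @ bar 7 tick 0 v(1, 2): D4/A4 P5 -> E4/B4 P5 similar
  -> R1 @ bar 8 tick 0 v(1, 2): E4/B4 P5 -> F4/C5 P5 similar

(1, 0, R1, (0, 2))
(2, 0, R4, (0, 2))
(3, 0, R4, (0, 2))
(4, 0, R2, (1, 2))
(5, 0, R1, (0, 1))
(5, 0, R1, (0, 2))
(5, 0, R1, (1, 2))
(6, 0, R1, (0, 1))
(6, 0, R1, (0, 2))
(6, 0, R1, (1, 2))
(7, 0, R1, (1, 2))
(8, 0, R1, (1, 2))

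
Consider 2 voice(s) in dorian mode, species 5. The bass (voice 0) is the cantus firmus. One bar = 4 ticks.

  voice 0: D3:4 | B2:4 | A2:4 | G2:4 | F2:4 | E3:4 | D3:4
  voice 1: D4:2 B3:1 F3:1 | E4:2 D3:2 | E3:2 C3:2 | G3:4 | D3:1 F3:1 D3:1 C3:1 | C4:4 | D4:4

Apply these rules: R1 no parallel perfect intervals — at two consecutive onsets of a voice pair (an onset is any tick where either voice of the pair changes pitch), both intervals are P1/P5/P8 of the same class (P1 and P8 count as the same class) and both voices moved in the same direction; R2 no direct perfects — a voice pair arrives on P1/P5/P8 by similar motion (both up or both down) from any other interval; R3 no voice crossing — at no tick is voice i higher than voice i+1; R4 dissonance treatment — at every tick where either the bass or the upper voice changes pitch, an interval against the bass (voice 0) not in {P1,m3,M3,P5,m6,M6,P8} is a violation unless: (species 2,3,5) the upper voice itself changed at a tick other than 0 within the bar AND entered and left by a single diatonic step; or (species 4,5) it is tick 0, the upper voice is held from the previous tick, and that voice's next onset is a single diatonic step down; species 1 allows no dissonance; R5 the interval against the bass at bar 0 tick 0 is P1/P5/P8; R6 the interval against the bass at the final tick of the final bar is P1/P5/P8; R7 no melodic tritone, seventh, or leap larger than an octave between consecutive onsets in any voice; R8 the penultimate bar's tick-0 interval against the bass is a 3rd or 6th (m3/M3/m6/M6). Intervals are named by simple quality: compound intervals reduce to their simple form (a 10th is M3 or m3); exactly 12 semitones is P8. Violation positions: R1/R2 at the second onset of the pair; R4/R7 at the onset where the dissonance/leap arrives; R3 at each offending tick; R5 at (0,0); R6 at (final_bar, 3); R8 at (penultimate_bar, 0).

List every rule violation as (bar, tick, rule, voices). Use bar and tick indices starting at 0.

(0, 3, R7, (1,))
(1, 0, R4, (0, 1))
(1, 0, R7, (1,))
(1, 2, R7, (1,))
(5, 0, R7, (0,))

bar 0: v0=D3 v1=D4 downbeat P8
bar 1: v0=B2 v1=E4 downbeat P4
bar 2: v0=A2 v1=E3 downbeat P5
bar 3: v0=G2 v1=G3 downbeat P8
bar 4: v0=F2 v1=D3 downbeat M6
bar 5: v0=E3 v1=C4 downbeat m6
bar 6: v0=D3 v1=D4 downbeat P8
  -> R7 @ bar 0 tick 3 v(1,): B3->F3 leap 6st
  -> R4 @ bar 1 tick 0 v(0, 1): B2/E4 P4 untreated
  -> R7 @ bar 1 tick 0 v(1,): F3->E4 leap 11st
  -> R7 @ bar 1 tick 2 v(1,): E4->D3 leap 14st
  -> R7 @ bar 5 tick 0 v(0,): F2->E3 leap 11st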